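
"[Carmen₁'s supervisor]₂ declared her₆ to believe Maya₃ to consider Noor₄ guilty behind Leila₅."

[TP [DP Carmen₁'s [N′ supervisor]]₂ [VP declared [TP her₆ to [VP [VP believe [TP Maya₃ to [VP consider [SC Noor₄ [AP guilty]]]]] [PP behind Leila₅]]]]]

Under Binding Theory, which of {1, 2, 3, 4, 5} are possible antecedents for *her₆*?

{1}

*her* is a pronoun, so Principle B applies: it must be free in its binding domain.
Binding domain of *her₆*: the matrix TP, whose subject is [Carmen₁'s supervisor]₂.
*Carmen₁* and the pronoun do not c-command one another → neither Principle B nor Principle C is at stake; coindexation permitted.
*[Carmen₁'s supervisor]₂* c-commands the pronoun within its binding domain → coindexation would violate Principle B.
*Maya₃*: the pronoun c-commands this R-expression → coindexation would violate Principle C on *Maya₃*.
*Noor₄*: the pronoun c-commands this R-expression → coindexation would violate Principle C on *Noor₄*.
*Leila₅*: the pronoun c-commands this R-expression → coindexation would violate Principle C on *Leila₅*.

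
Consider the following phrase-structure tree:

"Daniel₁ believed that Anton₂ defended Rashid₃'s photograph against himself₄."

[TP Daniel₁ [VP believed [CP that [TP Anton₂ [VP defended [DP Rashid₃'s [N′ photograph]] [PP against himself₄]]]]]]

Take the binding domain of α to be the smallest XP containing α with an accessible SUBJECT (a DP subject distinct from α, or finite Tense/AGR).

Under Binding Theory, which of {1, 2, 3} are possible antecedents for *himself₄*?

{2}

*himself* is an anaphor, so Principle A applies: it must be bound in its binding domain.
Binding domain of *himself₄*: the embedded TP, whose subject is Anton₂.
*Daniel₁* c-commands the anaphor but is outside its binding domain → cannot satisfy Principle A.
*Anton₂* c-commands the anaphor within its binding domain → licit binder.
*Rashid₃* does not c-command the anaphor → cannot bind it.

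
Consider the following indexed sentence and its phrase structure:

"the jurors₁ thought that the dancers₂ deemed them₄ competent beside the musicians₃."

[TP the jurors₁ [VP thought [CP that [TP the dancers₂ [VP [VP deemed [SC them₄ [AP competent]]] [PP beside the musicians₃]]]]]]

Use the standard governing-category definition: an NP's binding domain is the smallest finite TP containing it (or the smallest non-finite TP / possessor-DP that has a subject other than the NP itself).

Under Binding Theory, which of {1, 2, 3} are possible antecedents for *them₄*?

{1, 3}

*them* is a pronoun, so Principle B applies: it must be free in its binding domain.
Binding domain of *them₄*: the embedded TP, whose subject is the dancers₂.
*the jurors₁* c-commands the pronoun but from outside its binding domain, and is not c-commanded by it → coindexation permitted.
*the dancers₂* c-commands the pronoun within its binding domain → coindexation would violate Principle B.
*the musicians₃* and the pronoun do not c-command one another → neither Principle B nor Principle C is at stake; coindexation permitted.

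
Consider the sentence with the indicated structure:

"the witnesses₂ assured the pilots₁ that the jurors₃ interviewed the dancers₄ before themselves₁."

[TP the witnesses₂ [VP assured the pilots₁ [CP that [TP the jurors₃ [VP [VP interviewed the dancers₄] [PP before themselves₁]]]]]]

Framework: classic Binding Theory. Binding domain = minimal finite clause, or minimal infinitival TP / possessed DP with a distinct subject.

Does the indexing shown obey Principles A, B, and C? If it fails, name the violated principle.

Principle A

The two coindexed NPs are *the pilots₁* and *themselves₁*.
*themselves₁* is an anaphor. Principle A requires it to be bound within its binding domain — the embedded TP, whose subject is the jurors₃.
Within that domain it is c-commanded by *the jurors₃*, which does not share its index.
*the pilots₁* does c-command the anaphor, but from outside its binding domain.
The anaphor is unbound in its domain → Principle A violation.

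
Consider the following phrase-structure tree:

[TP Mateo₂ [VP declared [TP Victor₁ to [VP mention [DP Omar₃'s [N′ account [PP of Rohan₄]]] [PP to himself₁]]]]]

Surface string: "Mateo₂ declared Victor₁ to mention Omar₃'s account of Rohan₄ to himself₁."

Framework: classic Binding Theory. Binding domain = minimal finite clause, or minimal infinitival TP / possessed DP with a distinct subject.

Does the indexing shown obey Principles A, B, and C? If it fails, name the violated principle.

The two coindexed NPs are *Victor₁* and *himself₁*.
*himself₁* is an anaphor; its binding domain is the embedded TP, whose subject is Victor₁. *Victor₁* c-commands it within that domain and shares its index, so Principle A is satisfied.
*Victor₁* is an R-expression; *himself₁* does not c-command it, and no other NP shares its index, so Principle C is satisfied.
All principles are respected.

grammatical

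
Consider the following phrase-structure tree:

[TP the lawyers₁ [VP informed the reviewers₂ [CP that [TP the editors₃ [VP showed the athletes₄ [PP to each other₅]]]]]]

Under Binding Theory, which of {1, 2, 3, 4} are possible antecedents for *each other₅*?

{3, 4}

*each other* is an anaphor, so Principle A applies: it must be bound in its binding domain.
Binding domain of *each other₅*: the embedded TP, whose subject is the editors₃.
*the lawyers₁* c-commands the anaphor but is outside its binding domain → cannot satisfy Principle A.
*the reviewers₂* c-commands the anaphor but is outside its binding domain → cannot satisfy Principle A.
*the editors₃* c-commands the anaphor within its binding domain → licit binder.
*the athletes₄* c-commands the anaphor within its binding domain → licit binder.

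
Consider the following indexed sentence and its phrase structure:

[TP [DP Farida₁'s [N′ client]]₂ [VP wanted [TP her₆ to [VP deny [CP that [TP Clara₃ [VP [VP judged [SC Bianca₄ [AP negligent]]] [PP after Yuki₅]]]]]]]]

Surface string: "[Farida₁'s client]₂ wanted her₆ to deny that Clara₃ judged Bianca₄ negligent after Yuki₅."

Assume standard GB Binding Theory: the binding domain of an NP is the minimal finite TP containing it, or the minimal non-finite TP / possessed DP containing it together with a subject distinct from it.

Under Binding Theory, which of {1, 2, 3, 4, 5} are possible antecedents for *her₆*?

{1}

*her* is a pronoun, so Principle B applies: it must be free in its binding domain.
Binding domain of *her₆*: the matrix TP, whose subject is [Farida₁'s client]₂.
*Farida₁* and the pronoun do not c-command one another → neither Principle B nor Principle C is at stake; coindexation permitted.
*[Farida₁'s client]₂* c-commands the pronoun within its binding domain → coindexation would violate Principle B.
*Clara₃*: the pronoun c-commands this R-expression → coindexation would violate Principle C on *Clara₃*.
*Bianca₄*: the pronoun c-commands this R-expression → coindexation would violate Principle C on *Bianca₄*.
*Yuki₅*: the pronoun c-commands this R-expression → coindexation would violate Principle C on *Yuki₅*.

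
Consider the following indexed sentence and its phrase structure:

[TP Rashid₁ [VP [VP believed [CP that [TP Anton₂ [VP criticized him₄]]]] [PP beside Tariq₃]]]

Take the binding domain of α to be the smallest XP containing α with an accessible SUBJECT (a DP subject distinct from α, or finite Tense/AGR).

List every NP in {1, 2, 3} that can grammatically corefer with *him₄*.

{1, 3}

*him* is a pronoun, so Principle B applies: it must be free in its binding domain.
Binding domain of *him₄*: the embedded TP, whose subject is Anton₂.
*Rashid₁* c-commands the pronoun but from outside its binding domain, and is not c-commanded by it → coindexation permitted.
*Anton₂* c-commands the pronoun within its binding domain → coindexation would violate Principle B.
*Tariq₃* and the pronoun do not c-command one another → neither Principle B nor Principle C is at stake; coindexation permitted.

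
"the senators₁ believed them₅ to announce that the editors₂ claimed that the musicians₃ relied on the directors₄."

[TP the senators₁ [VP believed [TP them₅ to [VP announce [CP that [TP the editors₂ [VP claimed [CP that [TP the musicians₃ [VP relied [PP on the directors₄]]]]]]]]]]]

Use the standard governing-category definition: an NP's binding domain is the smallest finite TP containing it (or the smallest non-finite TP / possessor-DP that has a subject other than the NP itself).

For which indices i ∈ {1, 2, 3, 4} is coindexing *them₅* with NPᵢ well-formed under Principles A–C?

*them* is a pronoun, so Principle B applies: it must be free in its binding domain.
Binding domain of *them₅*: the matrix TP, whose subject is the senators₁.
*the senators₁* c-commands the pronoun within its binding domain → coindexation would violate Principle B.
*the editors₂*: the pronoun c-commands this R-expression → coindexation would violate Principle C on *the editors₂*.
*the musicians₃*: the pronoun c-commands this R-expression → coindexation would violate Principle C on *the musicians₃*.
*the directors₄*: the pronoun c-commands this R-expression → coindexation would violate Principle C on *the directors₄*.

none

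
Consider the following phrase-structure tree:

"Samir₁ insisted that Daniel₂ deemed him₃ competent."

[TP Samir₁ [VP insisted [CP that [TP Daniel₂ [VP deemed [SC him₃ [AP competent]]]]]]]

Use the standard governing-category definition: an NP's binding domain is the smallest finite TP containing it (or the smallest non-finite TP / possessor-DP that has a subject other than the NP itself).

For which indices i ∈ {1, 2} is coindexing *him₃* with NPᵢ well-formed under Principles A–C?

*him* is a pronoun, so Principle B applies: it must be free in its binding domain.
Binding domain of *him₃*: the embedded TP, whose subject is Daniel₂.
*Samir₁* c-commands the pronoun but from outside its binding domain, and is not c-commanded by it → coindexation permitted.
*Daniel₂* c-commands the pronoun within its binding domain → coindexation would violate Principle B.

{1}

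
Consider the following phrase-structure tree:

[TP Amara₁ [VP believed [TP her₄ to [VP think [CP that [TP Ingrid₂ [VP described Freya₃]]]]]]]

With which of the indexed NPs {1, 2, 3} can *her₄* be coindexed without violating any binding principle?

none

*her* is a pronoun, so Principle B applies: it must be free in its binding domain.
Binding domain of *her₄*: the matrix TP, whose subject is Amara₁.
*Amara₁* c-commands the pronoun within its binding domain → coindexation would violate Principle B.
*Ingrid₂*: the pronoun c-commands this R-expression → coindexation would violate Principle C on *Ingrid₂*.
*Freya₃*: the pronoun c-commands this R-expression → coindexation would violate Principle C on *Freya₃*.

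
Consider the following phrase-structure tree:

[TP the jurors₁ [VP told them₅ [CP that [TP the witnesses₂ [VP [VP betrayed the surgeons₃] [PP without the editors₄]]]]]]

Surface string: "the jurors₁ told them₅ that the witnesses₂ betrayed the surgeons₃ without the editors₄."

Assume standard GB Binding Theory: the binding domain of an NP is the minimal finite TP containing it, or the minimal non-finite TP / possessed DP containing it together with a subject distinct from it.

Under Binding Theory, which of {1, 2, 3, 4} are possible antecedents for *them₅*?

none

*them* is a pronoun, so Principle B applies: it must be free in its binding domain.
Binding domain of *them₅*: the matrix TP, whose subject is the jurors₁.
*the jurors₁* c-commands the pronoun within its binding domain → coindexation would violate Principle B.
*the witnesses₂*: the pronoun c-commands this R-expression → coindexation would violate Principle C on *the witnesses₂*.
*the surgeons₃*: the pronoun c-commands this R-expression → coindexation would violate Principle C on *the surgeons₃*.
*the editors₄*: the pronoun c-commands this R-expression → coindexation would violate Principle C on *the editors₄*.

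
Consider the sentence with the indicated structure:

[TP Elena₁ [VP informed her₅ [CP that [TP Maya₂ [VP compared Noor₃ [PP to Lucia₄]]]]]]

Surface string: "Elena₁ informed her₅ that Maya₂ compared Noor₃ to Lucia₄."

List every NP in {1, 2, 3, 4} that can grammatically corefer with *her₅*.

none

*her* is a pronoun, so Principle B applies: it must be free in its binding domain.
Binding domain of *her₅*: the matrix TP, whose subject is Elena₁.
*Elena₁* c-commands the pronoun within its binding domain → coindexation would violate Principle B.
*Maya₂*: the pronoun c-commands this R-expression → coindexation would violate Principle C on *Maya₂*.
*Noor₃*: the pronoun c-commands this R-expression → coindexation would violate Principle C on *Noor₃*.
*Lucia₄*: the pronoun c-commands this R-expression → coindexation would violate Principle C on *Lucia₄*.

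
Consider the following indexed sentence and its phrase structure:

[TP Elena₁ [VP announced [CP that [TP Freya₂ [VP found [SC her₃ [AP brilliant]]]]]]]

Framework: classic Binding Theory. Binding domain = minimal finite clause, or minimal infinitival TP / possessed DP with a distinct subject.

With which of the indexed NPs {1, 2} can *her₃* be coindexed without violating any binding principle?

{1}

*her* is a pronoun, so Principle B applies: it must be free in its binding domain.
Binding domain of *her₃*: the embedded TP, whose subject is Freya₂.
*Elena₁* c-commands the pronoun but from outside its binding domain, and is not c-commanded by it → coindexation permitted.
*Freya₂* c-commands the pronoun within its binding domain → coindexation would violate Principle B.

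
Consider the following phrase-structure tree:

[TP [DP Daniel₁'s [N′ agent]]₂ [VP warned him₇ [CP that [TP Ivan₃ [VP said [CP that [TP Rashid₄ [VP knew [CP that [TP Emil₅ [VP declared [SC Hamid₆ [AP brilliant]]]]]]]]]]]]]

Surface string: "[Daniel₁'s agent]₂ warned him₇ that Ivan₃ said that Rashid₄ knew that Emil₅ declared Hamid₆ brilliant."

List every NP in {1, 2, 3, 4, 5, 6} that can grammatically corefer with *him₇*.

*him* is a pronoun, so Principle B applies: it must be free in its binding domain.
Binding domain of *him₇*: the matrix TP, whose subject is [Daniel₁'s agent]₂.
*Daniel₁* and the pronoun do not c-command one another → neither Principle B nor Principle C is at stake; coindexation permitted.
*[Daniel₁'s agent]₂* c-commands the pronoun within its binding domain → coindexation would violate Principle B.
*Ivan₃*: the pronoun c-commands this R-expression → coindexation would violate Principle C on *Ivan₃*.
*Rashid₄*: the pronoun c-commands this R-expression → coindexation would violate Principle C on *Rashid₄*.
*Emil₅*: the pronoun c-commands this R-expression → coindexation would violate Principle C on *Emil₅*.
*Hamid₆*: the pronoun c-commands this R-expression → coindexation would violate Principle C on *Hamid₆*.

{1}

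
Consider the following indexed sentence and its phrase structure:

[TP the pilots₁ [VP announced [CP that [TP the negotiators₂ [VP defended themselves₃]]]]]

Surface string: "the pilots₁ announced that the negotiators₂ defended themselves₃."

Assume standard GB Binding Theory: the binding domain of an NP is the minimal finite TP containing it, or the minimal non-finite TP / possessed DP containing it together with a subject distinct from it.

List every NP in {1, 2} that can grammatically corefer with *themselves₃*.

{2}

*themselves* is an anaphor, so Principle A applies: it must be bound in its binding domain.
Binding domain of *themselves₃*: the embedded TP, whose subject is the negotiators₂.
*the pilots₁* c-commands the anaphor but is outside its binding domain → cannot satisfy Principle A.
*the negotiators₂* c-commands the anaphor within its binding domain → licit binder.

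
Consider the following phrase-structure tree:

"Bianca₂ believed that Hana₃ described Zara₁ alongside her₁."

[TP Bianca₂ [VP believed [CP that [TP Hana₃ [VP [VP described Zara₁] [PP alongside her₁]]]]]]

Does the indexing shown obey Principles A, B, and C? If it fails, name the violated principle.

The two coindexed NPs are *Zara₁* and *her₁*.
*her₁* is a pronoun; its binding domain is the embedded TP, whose subject is Hana₃. Within that domain it is c-commanded only by *Hana₃*, which carries a different index — the pronoun is free locally, so Principle B holds.
*Zara₁* is an R-expression; *her₁* does not c-command it, and no other NP shares its index, so Principle C is satisfied.
All principles are respected.

grammatical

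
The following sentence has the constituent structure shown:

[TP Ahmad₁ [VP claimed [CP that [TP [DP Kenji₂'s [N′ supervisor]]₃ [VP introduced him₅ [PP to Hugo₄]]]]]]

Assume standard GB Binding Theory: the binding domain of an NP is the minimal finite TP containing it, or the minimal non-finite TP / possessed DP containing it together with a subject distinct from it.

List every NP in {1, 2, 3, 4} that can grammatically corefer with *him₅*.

{1, 2}

*him* is a pronoun, so Principle B applies: it must be free in its binding domain.
Binding domain of *him₅*: the embedded TP, whose subject is [Kenji₂'s supervisor]₃.
*Ahmad₁* c-commands the pronoun but from outside its binding domain, and is not c-commanded by it → coindexation permitted.
*Kenji₂* and the pronoun do not c-command one another → neither Principle B nor Principle C is at stake; coindexation permitted.
*[Kenji₂'s supervisor]₃* c-commands the pronoun within its binding domain → coindexation would violate Principle B.
*Hugo₄*: the pronoun c-commands this R-expression → coindexation would violate Principle C on *Hugo₄*.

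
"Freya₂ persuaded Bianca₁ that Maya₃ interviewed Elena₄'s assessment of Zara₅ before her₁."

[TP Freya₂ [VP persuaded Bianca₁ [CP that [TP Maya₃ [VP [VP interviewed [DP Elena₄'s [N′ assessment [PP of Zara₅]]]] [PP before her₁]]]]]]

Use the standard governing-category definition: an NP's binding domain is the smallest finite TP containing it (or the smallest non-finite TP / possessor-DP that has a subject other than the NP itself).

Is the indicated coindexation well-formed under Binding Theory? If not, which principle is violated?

grammatical

The two coindexed NPs are *Bianca₁* and *her₁*.
*her₁* is a pronoun; its binding domain is the embedded TP, whose subject is Maya₃. Within that domain it is c-commanded only by *Maya₃*, which carries a different index — the pronoun is free locally, so Principle B holds.
*Bianca₁* is an R-expression; *her₁* does not c-command it, and no other NP shares its index, so Principle C is satisfied.
All principles are respected.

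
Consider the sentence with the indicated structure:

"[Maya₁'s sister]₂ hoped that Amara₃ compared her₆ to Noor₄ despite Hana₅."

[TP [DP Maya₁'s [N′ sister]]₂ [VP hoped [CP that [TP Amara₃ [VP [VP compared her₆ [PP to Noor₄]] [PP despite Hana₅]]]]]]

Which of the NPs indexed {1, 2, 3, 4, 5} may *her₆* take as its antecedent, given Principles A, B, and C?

{1, 2, 5}

*her* is a pronoun, so Principle B applies: it must be free in its binding domain.
Binding domain of *her₆*: the embedded TP, whose subject is Amara₃.
*Maya₁* and the pronoun do not c-command one another → neither Principle B nor Principle C is at stake; coindexation permitted.
*[Maya₁'s sister]₂* c-commands the pronoun but from outside its binding domain, and is not c-commanded by it → coindexation permitted.
*Amara₃* c-commands the pronoun within its binding domain → coindexation would violate Principle B.
*Noor₄*: the pronoun c-commands this R-expression → coindexation would violate Principle C on *Noor₄*.
*Hana₅* and the pronoun do not c-command one another → neither Principle B nor Principle C is at stake; coindexation permitted.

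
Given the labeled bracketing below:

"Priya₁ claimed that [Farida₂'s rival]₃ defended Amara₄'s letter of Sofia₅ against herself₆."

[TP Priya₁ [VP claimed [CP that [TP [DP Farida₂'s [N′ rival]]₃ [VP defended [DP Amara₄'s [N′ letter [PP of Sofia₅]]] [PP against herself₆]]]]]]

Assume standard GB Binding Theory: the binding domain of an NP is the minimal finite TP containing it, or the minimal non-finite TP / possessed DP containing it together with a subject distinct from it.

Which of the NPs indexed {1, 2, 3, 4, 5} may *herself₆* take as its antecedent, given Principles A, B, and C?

{3}

*herself* is an anaphor, so Principle A applies: it must be bound in its binding domain.
Binding domain of *herself₆*: the embedded TP, whose subject is [Farida₂'s rival]₃.
*Priya₁* c-commands the anaphor but is outside its binding domain → cannot satisfy Principle A.
*Farida₂* does not c-command the anaphor → cannot bind it.
*[Farida₂'s rival]₃* c-commands the anaphor within its binding domain → licit binder.
*Amara₄* does not c-command the anaphor → cannot bind it.
*Sofia₅* does not c-command the anaphor → cannot bind it.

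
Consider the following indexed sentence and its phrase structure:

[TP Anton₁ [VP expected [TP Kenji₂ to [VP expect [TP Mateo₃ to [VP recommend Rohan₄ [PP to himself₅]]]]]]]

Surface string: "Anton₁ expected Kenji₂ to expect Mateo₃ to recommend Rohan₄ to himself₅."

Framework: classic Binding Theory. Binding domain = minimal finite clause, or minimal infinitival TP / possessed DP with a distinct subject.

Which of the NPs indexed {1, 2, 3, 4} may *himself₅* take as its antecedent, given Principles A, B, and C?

{3, 4}

*himself* is an anaphor, so Principle A applies: it must be bound in its binding domain.
Binding domain of *himself₅*: the embedded TP, whose subject is Mateo₃.
*Anton₁* c-commands the anaphor but is outside its binding domain → cannot satisfy Principle A.
*Kenji₂* c-commands the anaphor but is outside its binding domain → cannot satisfy Principle A.
*Mateo₃* c-commands the anaphor within its binding domain → licit binder.
*Rohan₄* c-commands the anaphor within its binding domain → licit binder.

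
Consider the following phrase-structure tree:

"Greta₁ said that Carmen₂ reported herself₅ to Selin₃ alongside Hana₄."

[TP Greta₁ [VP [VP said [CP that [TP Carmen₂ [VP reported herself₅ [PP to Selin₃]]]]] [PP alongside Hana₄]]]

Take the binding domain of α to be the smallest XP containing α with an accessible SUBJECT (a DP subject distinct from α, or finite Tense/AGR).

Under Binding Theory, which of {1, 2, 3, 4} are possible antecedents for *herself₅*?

*herself* is an anaphor, so Principle A applies: it must be bound in its binding domain.
Binding domain of *herself₅*: the embedded TP, whose subject is Carmen₂.
*Greta₁* c-commands the anaphor but is outside its binding domain → cannot satisfy Principle A.
*Carmen₂* c-commands the anaphor within its binding domain → licit binder.
*Selin₃* does not c-command the anaphor → cannot bind it.
*Hana₄* does not c-command the anaphor → cannot bind it.

{2}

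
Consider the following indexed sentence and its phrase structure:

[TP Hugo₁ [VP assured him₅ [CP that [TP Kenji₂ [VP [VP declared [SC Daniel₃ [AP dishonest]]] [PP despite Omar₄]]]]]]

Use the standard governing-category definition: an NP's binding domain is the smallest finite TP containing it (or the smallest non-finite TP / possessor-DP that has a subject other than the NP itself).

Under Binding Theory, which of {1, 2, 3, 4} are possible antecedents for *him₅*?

none

*him* is a pronoun, so Principle B applies: it must be free in its binding domain.
Binding domain of *him₅*: the matrix TP, whose subject is Hugo₁.
*Hugo₁* c-commands the pronoun within its binding domain → coindexation would violate Principle B.
*Kenji₂*: the pronoun c-commands this R-expression → coindexation would violate Principle C on *Kenji₂*.
*Daniel₃*: the pronoun c-commands this R-expression → coindexation would violate Principle C on *Daniel₃*.
*Omar₄*: the pronoun c-commands this R-expression → coindexation would violate Principle C on *Omar₄*.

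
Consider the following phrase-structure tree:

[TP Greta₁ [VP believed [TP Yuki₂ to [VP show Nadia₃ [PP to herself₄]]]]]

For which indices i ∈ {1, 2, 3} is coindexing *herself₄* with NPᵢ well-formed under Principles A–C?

*herself* is an anaphor, so Principle A applies: it must be bound in its binding domain.
Binding domain of *herself₄*: the embedded TP, whose subject is Yuki₂.
*Greta₁* c-commands the anaphor but is outside its binding domain → cannot satisfy Principle A.
*Yuki₂* c-commands the anaphor within its binding domain → licit binder.
*Nadia₃* c-commands the anaphor within its binding domain → licit binder.

{2, 3}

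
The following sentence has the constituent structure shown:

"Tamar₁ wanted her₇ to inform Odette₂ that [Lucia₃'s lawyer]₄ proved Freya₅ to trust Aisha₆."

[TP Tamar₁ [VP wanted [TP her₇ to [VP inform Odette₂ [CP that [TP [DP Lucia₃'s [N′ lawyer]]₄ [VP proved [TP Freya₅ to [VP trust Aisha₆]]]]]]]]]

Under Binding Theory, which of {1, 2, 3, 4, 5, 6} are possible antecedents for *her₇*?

*her* is a pronoun, so Principle B applies: it must be free in its binding domain.
Binding domain of *her₇*: the matrix TP, whose subject is Tamar₁.
*Tamar₁* c-commands the pronoun within its binding domain → coindexation would violate Principle B.
*Odette₂*: the pronoun c-commands this R-expression → coindexation would violate Principle C on *Odette₂*.
*Lucia₃*: the pronoun c-commands this R-expression → coindexation would violate Principle C on *Lucia₃*.
*[Lucia₃'s lawyer]₄*: the pronoun c-commands this R-expression → coindexation would violate Principle C on *[Lucia₃'s lawyer]₄*.
*Freya₅*: the pronoun c-commands this R-expression → coindexation would violate Principle C on *Freya₅*.
*Aisha₆*: the pronoun c-commands this R-expression → coindexation would violate Principle C on *Aisha₆*.

none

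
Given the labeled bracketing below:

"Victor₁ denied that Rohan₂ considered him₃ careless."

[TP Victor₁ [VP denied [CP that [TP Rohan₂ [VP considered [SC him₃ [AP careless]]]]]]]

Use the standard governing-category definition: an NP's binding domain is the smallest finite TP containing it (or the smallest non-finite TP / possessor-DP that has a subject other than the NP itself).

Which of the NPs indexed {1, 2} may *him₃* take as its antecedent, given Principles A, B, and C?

*him* is a pronoun, so Principle B applies: it must be free in its binding domain.
Binding domain of *him₃*: the embedded TP, whose subject is Rohan₂.
*Victor₁* c-commands the pronoun but from outside its binding domain, and is not c-commanded by it → coindexation permitted.
*Rohan₂* c-commands the pronoun within its binding domain → coindexation would violate Principle B.

{1}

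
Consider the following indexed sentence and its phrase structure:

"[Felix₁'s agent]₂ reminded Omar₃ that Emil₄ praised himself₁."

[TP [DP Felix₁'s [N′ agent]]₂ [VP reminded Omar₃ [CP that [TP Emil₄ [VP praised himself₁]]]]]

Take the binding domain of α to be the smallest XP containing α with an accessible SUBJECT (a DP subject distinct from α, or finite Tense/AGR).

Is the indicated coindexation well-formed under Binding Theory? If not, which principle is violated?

Principle A

The two coindexed NPs are *Felix₁* and *himself₁*.
*himself₁* is an anaphor. Principle A requires it to be bound within its binding domain — the embedded TP, whose subject is Emil₄.
Within that domain it is c-commanded by *Emil₄*, which does not share its index.
*Felix₁* does not c-command the anaphor at all.
The anaphor is unbound in its domain → Principle A violation.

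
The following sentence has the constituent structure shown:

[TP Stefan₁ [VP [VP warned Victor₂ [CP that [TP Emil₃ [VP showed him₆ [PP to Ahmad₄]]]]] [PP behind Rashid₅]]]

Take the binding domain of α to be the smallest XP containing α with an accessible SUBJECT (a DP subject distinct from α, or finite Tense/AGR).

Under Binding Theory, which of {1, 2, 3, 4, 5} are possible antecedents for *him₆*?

{1, 2, 5}

*him* is a pronoun, so Principle B applies: it must be free in its binding domain.
Binding domain of *him₆*: the embedded TP, whose subject is Emil₃.
*Stefan₁* c-commands the pronoun but from outside its binding domain, and is not c-commanded by it → coindexation permitted.
*Victor₂* c-commands the pronoun but from outside its binding domain, and is not c-commanded by it → coindexation permitted.
*Emil₃* c-commands the pronoun within its binding domain → coindexation would violate Principle B.
*Ahmad₄*: the pronoun c-commands this R-expression → coindexation would violate Principle C on *Ahmad₄*.
*Rashid₅* and the pronoun do not c-command one another → neither Principle B nor Principle C is at stake; coindexation permitted.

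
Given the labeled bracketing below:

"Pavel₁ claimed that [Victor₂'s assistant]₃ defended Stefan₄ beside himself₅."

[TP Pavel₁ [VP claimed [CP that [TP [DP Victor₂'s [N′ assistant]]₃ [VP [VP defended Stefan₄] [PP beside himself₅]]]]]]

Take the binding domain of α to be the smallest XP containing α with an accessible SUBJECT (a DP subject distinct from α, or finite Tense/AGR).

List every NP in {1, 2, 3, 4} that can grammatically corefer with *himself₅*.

*himself* is an anaphor, so Principle A applies: it must be bound in its binding domain.
Binding domain of *himself₅*: the embedded TP, whose subject is [Victor₂'s assistant]₃.
*Pavel₁* c-commands the anaphor but is outside its binding domain → cannot satisfy Principle A.
*Victor₂* does not c-command the anaphor → cannot bind it.
*[Victor₂'s assistant]₃* c-commands the anaphor within its binding domain → licit binder.
*Stefan₄* does not c-command the anaphor → cannot bind it.

{3}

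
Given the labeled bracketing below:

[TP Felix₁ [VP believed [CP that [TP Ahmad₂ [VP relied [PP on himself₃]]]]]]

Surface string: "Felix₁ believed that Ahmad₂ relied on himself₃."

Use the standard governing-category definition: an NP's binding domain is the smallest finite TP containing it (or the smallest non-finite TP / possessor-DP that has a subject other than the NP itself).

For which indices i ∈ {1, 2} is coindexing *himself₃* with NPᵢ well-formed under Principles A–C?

*himself* is an anaphor, so Principle A applies: it must be bound in its binding domain.
Binding domain of *himself₃*: the embedded TP, whose subject is Ahmad₂.
*Felix₁* c-commands the anaphor but is outside its binding domain → cannot satisfy Principle A.
*Ahmad₂* c-commands the anaphor within its binding domain → licit binder.

{2}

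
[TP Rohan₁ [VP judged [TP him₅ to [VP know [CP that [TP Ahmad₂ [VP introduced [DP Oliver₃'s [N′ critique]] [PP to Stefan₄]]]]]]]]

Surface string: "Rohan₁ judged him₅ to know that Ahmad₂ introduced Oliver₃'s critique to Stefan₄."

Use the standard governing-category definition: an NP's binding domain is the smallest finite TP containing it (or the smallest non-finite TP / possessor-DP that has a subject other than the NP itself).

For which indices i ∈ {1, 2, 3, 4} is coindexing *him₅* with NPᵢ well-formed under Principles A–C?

none

*him* is a pronoun, so Principle B applies: it must be free in its binding domain.
Binding domain of *him₅*: the matrix TP, whose subject is Rohan₁.
*Rohan₁* c-commands the pronoun within its binding domain → coindexation would violate Principle B.
*Ahmad₂*: the pronoun c-commands this R-expression → coindexation would violate Principle C on *Ahmad₂*.
*Oliver₃*: the pronoun c-commands this R-expression → coindexation would violate Principle C on *Oliver₃*.
*Stefan₄*: the pronoun c-commands this R-expression → coindexation would violate Principle C on *Stefan₄*.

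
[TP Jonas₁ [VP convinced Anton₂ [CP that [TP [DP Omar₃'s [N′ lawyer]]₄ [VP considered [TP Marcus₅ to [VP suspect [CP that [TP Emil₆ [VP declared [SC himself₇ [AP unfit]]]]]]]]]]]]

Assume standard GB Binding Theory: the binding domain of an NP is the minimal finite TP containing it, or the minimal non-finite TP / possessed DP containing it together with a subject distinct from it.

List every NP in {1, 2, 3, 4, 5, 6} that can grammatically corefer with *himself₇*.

{6}

*himself* is an anaphor, so Principle A applies: it must be bound in its binding domain.
Binding domain of *himself₇*: the embedded TP, whose subject is Emil₆.
*Jonas₁* c-commands the anaphor but is outside its binding domain → cannot satisfy Principle A.
*Anton₂* c-commands the anaphor but is outside its binding domain → cannot satisfy Principle A.
*Omar₃* does not c-command the anaphor → cannot bind it.
*[Omar₃'s lawyer]₄* c-commands the anaphor but is outside its binding domain → cannot satisfy Principle A.
*Marcus₅* c-commands the anaphor but is outside its binding domain → cannot satisfy Principle A.
*Emil₆* c-commands the anaphor within its binding domain → licit binder.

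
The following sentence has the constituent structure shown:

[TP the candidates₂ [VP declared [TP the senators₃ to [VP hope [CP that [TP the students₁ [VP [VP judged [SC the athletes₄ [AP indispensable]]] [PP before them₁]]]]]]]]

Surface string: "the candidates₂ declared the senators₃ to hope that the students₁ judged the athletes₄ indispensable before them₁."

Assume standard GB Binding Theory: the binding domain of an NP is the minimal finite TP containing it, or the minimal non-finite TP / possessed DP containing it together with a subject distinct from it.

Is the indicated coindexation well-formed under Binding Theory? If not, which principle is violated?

Principle B

The two coindexed NPs are *the students₁* and *them₁*.
*them₁* is a pronoun. Its binding domain is the embedded TP, whose subject is the students₁.
*the students₁* c-commands it within that domain and carries the same index.
The pronoun is locally bound → Principle B violation.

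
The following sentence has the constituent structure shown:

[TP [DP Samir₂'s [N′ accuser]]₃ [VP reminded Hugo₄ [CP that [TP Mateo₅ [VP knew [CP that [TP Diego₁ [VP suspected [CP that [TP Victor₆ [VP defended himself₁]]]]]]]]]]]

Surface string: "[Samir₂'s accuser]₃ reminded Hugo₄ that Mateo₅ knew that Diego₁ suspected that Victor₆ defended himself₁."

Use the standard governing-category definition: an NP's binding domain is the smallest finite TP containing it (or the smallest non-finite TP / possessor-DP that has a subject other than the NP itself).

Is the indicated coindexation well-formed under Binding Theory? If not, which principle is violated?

The two coindexed NPs are *Diego₁* and *himself₁*.
*himself₁* is an anaphor. Principle A requires it to be bound within its binding domain — the embedded TP, whose subject is Victor₆.
Within that domain it is c-commanded by *Victor₆*, which does not share its index.
*Diego₁* does c-command the anaphor, but from outside its binding domain.
The anaphor is unbound in its domain → Principle A violation.

Principle A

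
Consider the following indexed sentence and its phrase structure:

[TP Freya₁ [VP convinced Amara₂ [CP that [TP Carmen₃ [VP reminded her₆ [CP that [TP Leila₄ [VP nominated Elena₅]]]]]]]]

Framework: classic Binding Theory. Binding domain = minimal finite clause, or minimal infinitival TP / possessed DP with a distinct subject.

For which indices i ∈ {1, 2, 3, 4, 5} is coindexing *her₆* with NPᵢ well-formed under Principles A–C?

{1, 2}

*her* is a pronoun, so Principle B applies: it must be free in its binding domain.
Binding domain of *her₆*: the embedded TP, whose subject is Carmen₃.
*Freya₁* c-commands the pronoun but from outside its binding domain, and is not c-commanded by it → coindexation permitted.
*Amara₂* c-commands the pronoun but from outside its binding domain, and is not c-commanded by it → coindexation permitted.
*Carmen₃* c-commands the pronoun within its binding domain → coindexation would violate Principle B.
*Leila₄*: the pronoun c-commands this R-expression → coindexation would violate Principle C on *Leila₄*.
*Elena₅*: the pronoun c-commands this R-expression → coindexation would violate Principle C on *Elena₅*.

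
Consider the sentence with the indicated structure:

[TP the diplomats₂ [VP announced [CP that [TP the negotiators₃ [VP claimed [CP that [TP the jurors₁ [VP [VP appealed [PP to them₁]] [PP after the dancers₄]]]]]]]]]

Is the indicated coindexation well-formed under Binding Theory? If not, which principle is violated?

The two coindexed NPs are *the jurors₁* and *them₁*.
*them₁* is a pronoun. Its binding domain is the embedded TP, whose subject is the jurors₁.
*the jurors₁* c-commands it within that domain and carries the same index.
The pronoun is locally bound → Principle B violation.

Principle B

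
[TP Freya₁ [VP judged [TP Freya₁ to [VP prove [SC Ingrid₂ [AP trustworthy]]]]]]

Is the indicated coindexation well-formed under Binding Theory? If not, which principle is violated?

Principle C

The two coindexed NPs are *Freya₁* (the lower occurrence) and *Freya₁* (the higher occurrence).
*Freya₁* (the lower occurrence) is an R-expression. Principle C requires it to be free everywhere.
*Freya₁* (the higher occurrence) c-commands it and carries the same index.
The R-expression is bound → Principle C violation.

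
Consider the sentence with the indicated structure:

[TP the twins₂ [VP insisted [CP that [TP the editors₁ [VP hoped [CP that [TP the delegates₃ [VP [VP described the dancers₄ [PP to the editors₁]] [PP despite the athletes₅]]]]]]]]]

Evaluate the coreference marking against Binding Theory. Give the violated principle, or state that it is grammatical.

Principle C

The two coindexed NPs are *the editors₁* (the lower occurrence) and *the editors₁* (the higher occurrence).
*the editors₁* (the lower occurrence) is an R-expression. Principle C requires it to be free everywhere.
*the editors₁* (the higher occurrence) c-commands it and carries the same index.
The R-expression is bound → Principle C violation.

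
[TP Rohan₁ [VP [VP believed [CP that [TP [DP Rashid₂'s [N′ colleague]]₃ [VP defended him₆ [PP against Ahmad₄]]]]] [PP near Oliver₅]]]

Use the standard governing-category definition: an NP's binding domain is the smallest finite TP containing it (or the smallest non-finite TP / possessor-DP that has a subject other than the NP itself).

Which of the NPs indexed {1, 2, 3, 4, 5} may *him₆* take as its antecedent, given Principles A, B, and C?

*him* is a pronoun, so Principle B applies: it must be free in its binding domain.
Binding domain of *him₆*: the embedded TP, whose subject is [Rashid₂'s colleague]₃.
*Rohan₁* c-commands the pronoun but from outside its binding domain, and is not c-commanded by it → coindexation permitted.
*Rashid₂* and the pronoun do not c-command one another → neither Principle B nor Principle C is at stake; coindexation permitted.
*[Rashid₂'s colleague]₃* c-commands the pronoun within its binding domain → coindexation would violate Principle B.
*Ahmad₄*: the pronoun c-commands this R-expression → coindexation would violate Principle C on *Ahmad₄*.
*Oliver₅* and the pronoun do not c-command one another → neither Principle B nor Principle C is at stake; coindexation permitted.

{1, 2, 5}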